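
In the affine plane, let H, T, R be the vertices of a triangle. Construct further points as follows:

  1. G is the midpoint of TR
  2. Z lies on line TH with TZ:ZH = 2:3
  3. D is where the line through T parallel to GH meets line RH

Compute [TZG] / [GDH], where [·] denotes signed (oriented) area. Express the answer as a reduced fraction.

Set H = (0, 0), T = (1, 0), R = (0, 1); any affine frame gives the same invariant.
1. G is the midpoint of TR ⇒ G = (1/2, 1/2)
2. Z lies on line TH with TZ:ZH = 2:3 ⇒ Z = (3/5, 0)
3. D is where the line through T parallel to GH meets line RH ⇒ D = (0, -1)
2·[TZG] = -1/5, 2·[GDH] = -1/2
[TZG]:[GDH] = -1/5:-1/2 = 2/5

[TZG]:[GDH] = 2/5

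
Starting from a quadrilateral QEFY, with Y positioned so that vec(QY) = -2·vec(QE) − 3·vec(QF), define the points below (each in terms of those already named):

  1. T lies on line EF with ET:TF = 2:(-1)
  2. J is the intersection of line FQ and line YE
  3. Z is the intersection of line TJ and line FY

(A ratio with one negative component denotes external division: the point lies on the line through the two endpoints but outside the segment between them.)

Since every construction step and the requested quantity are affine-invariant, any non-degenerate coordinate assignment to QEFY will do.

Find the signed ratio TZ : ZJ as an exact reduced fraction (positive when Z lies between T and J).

TZ:ZJ = 3/2

Work in coordinates with Q = (0, 0), E = (1, 0), F = (0, 1), Y = (-2, -3).
1. T lies on line EF with ET:TF = 2:(-1) ⇒ T = (-1, 2)
2. J is the intersection of line FQ and line YE ⇒ J = (0, -1)
3. Z is the intersection of line TJ and line FY ⇒ Z = (-2/5, 1/5)
Z = T + t·(J−T) with t = 3/5, so TZ:ZJ = t:(1−t) = 3/5:2/5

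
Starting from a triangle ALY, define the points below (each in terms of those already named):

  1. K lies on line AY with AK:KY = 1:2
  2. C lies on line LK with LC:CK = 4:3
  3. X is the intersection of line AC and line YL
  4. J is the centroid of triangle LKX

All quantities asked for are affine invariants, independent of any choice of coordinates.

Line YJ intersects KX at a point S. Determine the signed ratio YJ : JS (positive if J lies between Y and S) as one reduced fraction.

YJ:JS = -31/4

Set A = (0, 0), L = (1, 0), Y = (0, 1); any affine frame gives the same invariant.
1. K lies on line AY with AK:KY = 1:2 ⇒ K = (0, 1/3)
2. C lies on line LK with LC:CK = 4:3 ⇒ C = (3/7, 4/21)
3. X is the intersection of line AC and line YL ⇒ X = (9/13, 4/13)
4. J is the centroid of triangle LKX ⇒ J = (22/39, 25/117)
line YJ meets KX at S = (198/403, 127/403)
J = Y + t·(S−Y) with t = 31/27, so YJ:JS = 31/27:-4/27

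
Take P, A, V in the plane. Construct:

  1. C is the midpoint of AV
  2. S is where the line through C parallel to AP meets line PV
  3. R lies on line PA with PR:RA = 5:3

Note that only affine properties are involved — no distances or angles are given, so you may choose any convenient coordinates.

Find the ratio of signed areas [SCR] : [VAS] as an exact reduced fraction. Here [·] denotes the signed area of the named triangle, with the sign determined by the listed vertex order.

Choose coordinates P = (0, 0), A = (1, 0), V = (0, 1).
1. C is the midpoint of AV ⇒ C = (1/2, 1/2)
2. S is where the line through C parallel to AP meets line PV ⇒ S = (0, 1/2)
3. R lies on line PA with PR:RA = 5:3 ⇒ R = (5/8, 0)
2·[SCR] = -1/4, 2·[VAS] = -1/2
[SCR]:[VAS] = -1/4:-1/2 = 1/2

[SCR]:[VAS] = 1/2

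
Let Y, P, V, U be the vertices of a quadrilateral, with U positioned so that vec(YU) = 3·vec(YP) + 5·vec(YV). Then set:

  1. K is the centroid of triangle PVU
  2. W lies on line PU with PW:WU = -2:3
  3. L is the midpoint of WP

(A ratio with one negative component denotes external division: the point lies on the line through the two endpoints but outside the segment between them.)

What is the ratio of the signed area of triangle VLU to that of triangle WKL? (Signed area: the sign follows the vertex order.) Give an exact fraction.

Choose coordinates Y = (0, 0), P = (1, 0), V = (0, 1), U = (3, 5).
1. K is the centroid of triangle PVU ⇒ K = (4/3, 2)
2. W lies on line PU with PW:WU = -2:3 ⇒ W = (-3, -10)
3. L is the midpoint of WP ⇒ L = (-1, -5)
2·[VLU] = 14, 2·[WKL] = -7/3
[VLU]:[WKL] = 14:-7/3 = -6

[VLU]:[WKL] = -6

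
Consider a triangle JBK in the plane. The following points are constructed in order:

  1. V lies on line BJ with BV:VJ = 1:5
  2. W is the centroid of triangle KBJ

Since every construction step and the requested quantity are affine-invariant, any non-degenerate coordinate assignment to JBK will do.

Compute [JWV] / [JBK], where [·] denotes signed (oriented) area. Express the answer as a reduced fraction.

Assign J = (0, 0), B = (1, 0), K = (0, 1) — the answer is frame-independent, so this choice is without loss of generality.
1. V lies on line BJ with BV:VJ = 1:5 ⇒ V = (5/6, 0)
2. W is the centroid of triangle KBJ ⇒ W = (1/3, 1/3)
2·[JWV] = -5/18, 2·[JBK] = 1
[JWV]:[JBK] = -5/18:1 = -5/18

[JWV]:[JBK] = -5/18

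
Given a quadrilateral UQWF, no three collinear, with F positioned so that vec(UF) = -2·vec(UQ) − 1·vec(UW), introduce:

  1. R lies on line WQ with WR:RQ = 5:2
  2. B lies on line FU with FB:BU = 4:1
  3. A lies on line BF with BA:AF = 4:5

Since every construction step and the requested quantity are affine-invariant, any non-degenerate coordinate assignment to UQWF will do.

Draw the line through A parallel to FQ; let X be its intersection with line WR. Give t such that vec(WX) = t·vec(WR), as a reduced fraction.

Choose coordinates U = (0, 0), Q = (1, 0), W = (0, 1), F = (-2, -1).
1. R lies on line WQ with WR:RQ = 5:2 ⇒ R = (5/7, 2/7)
2. B lies on line FU with FB:BU = 4:1 ⇒ B = (-2/5, -1/5)
3. A lies on line BF with BA:AF = 4:5 ⇒ A = (-10/9, -5/9)
through A parallel to FQ: direction (3, 1); meets WR at X = (8/9, 1/9)
X = W + t·(R−W) with t = 56/45

t = 56/45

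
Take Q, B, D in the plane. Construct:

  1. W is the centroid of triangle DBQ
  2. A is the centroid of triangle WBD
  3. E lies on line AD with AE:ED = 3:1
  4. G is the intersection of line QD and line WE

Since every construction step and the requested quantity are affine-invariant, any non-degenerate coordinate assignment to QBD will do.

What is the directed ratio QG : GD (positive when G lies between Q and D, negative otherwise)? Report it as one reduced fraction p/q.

Set Q = (0, 0), B = (1, 0), D = (0, 1); any affine frame gives the same invariant.
1. W is the centroid of triangle DBQ ⇒ W = (1/3, 1/3)
2. A is the centroid of triangle WBD ⇒ A = (4/9, 4/9)
3. E lies on line AD with AE:ED = 3:1 ⇒ E = (1/9, 31/36)
4. G is the intersection of line QD and line WE ⇒ G = (0, 9/8)
G = Q + t·(D−Q) with t = 9/8, so QG:GD = t:(1−t) = 9/8:-1/8

QG:GD = -9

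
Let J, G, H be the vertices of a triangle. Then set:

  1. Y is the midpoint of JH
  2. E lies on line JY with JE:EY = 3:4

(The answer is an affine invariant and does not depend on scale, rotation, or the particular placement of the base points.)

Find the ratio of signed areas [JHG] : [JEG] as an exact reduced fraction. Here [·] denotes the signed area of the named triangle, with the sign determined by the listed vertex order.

[JHG]:[JEG] = 14/3

Assign J = (0, 0), G = (1, 0), H = (0, 1) — the answer is frame-independent, so this choice is without loss of generality.
1. Y is the midpoint of JH ⇒ Y = (0, 1/2)
2. E lies on line JY with JE:EY = 3:4 ⇒ E = (0, 3/14)
2·[JHG] = -1, 2·[JEG] = -3/14
[JHG]:[JEG] = -1:-3/14 = 14/3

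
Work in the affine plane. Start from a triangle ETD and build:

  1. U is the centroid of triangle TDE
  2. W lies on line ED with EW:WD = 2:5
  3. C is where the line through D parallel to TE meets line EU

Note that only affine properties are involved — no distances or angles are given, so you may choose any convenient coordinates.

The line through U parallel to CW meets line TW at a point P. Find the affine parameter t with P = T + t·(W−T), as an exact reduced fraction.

t = 17/21

Choose coordinates E = (0, 0), T = (1, 0), D = (0, 1).
1. U is the centroid of triangle TDE ⇒ U = (1/3, 1/3)
2. W lies on line ED with EW:WD = 2:5 ⇒ W = (0, 2/7)
3. C is where the line through D parallel to TE meets line EU ⇒ C = (1, 1)
through U parallel to CW: direction (-1, -5/7); meets TW at P = (4/21, 34/147)
P = T + t·(W−T) with t = 17/21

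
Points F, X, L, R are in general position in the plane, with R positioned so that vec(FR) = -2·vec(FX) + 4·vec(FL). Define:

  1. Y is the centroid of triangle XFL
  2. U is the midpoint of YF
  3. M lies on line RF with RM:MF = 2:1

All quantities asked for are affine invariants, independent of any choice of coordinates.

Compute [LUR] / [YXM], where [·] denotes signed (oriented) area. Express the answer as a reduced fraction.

Assign F = (0, 0), X = (1, 0), L = (0, 1), R = (-2, 4) — the answer is frame-independent, so this choice is without loss of generality.
1. Y is the centroid of triangle XFL ⇒ Y = (1/3, 1/3)
2. U is the midpoint of YF ⇒ U = (1/6, 1/6)
3. M lies on line RF with RM:MF = 2:1 ⇒ M = (-2/3, 4/3)
2·[LUR] = -7/6, 2·[YXM] = 1/3
[LUR]:[YXM] = -7/6:1/3 = -7/2

[LUR]:[YXM] = -7/2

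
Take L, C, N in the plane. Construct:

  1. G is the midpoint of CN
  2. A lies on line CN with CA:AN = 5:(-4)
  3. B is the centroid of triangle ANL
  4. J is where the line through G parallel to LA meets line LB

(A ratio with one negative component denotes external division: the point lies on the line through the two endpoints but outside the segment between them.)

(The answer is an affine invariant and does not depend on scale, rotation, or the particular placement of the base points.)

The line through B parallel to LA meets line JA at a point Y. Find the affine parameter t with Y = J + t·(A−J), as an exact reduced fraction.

t = 19/27

Set L = (0, 0), C = (1, 0), N = (0, 1); any affine frame gives the same invariant.
1. G is the midpoint of CN ⇒ G = (1/2, 1/2)
2. A lies on line CN with CA:AN = 5:(-4) ⇒ A = (-4, 5)
3. B is the centroid of triangle ANL ⇒ B = (-4/3, 2)
4. J is where the line through G parallel to LA meets line LB ⇒ J = (-9/2, 27/4)
through B parallel to LA: direction (-4, 5); meets JA at Y = (-112/27, 149/27)
Y = J + t·(A−J) with t = 19/27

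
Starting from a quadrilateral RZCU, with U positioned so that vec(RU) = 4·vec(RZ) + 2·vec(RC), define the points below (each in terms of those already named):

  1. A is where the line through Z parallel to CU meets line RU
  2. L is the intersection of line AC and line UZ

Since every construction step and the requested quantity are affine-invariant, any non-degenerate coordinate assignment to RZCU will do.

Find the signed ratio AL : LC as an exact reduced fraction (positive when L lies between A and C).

AL:LC = -1/2

Choose coordinates R = (0, 0), Z = (1, 0), C = (0, 1), U = (4, 2).
1. A is where the line through Z parallel to CU meets line RU ⇒ A = (-1, -1/2)
2. L is the intersection of line AC and line UZ ⇒ L = (-2, -2)
L = A + t·(C−A) with t = -1, so AL:LC = t:(1−t) = -1:2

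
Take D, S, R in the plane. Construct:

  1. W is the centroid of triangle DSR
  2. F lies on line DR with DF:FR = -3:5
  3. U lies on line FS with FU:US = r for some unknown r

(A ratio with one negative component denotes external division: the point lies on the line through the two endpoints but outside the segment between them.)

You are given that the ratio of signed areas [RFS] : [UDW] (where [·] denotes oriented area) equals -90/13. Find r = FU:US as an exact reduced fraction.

r = 5

Assign D = (0, 0), S = (1, 0), R = (0, 1) — the answer is frame-independent, so this choice is without loss of generality.
1. W is the centroid of triangle DSR ⇒ W = (1/3, 1/3)
2. F lies on line DR with DF:FR = -3:5 ⇒ F = (0, -3/2)
3. With FU:US = r, write λ = r/(r+1) so U = F + λ·(S−F); U is affine-linear in λ
Every point depending on U is an affine combination of U and λ-independent points, so each such coordinate is linear in λ; the λ² term in each signed area is a multiple of (S−F)×(S−F) = 0, so 2·[RFS] and 2·[UDW] are each linear in λ. Evaluating at λ=0 and λ=1:
  2·[RFS] = 5/2,   2·[UDW] = 1/6·λ − 1/2
So [RFS]:[UDW] = (5/2) / (1/6·λ − 1/2). Setting this equal to -90/13:
  5/2 = -90/13·(1/6·λ − 1/2)  ⇒  λ = 5/6
Then r = λ/(1−λ) = (5/6)/(1/6) = 5. Check: with r = 5, U = (5/6, -1/4) and [RFS]:[UDW] = -90/13 as required.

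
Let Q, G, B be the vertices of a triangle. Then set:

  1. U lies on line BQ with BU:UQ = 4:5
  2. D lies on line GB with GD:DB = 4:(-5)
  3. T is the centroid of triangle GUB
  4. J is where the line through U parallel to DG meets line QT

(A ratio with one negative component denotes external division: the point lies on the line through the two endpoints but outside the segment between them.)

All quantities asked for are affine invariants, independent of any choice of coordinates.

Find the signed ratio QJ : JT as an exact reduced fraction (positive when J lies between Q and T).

Choose coordinates Q = (0, 0), G = (1, 0), B = (0, 1).
1. U lies on line BQ with BU:UQ = 4:5 ⇒ U = (0, 5/9)
2. D lies on line GB with GD:DB = 4:(-5) ⇒ D = (5, -4)
3. T is the centroid of triangle GUB ⇒ T = (1/3, 14/27)
4. J is where the line through U parallel to DG meets line QT ⇒ J = (5/23, 70/207)
J = Q + t·(T−Q) with t = 15/23, so QJ:JT = t:(1−t) = 15/23:8/23

QJ:JT = 15/8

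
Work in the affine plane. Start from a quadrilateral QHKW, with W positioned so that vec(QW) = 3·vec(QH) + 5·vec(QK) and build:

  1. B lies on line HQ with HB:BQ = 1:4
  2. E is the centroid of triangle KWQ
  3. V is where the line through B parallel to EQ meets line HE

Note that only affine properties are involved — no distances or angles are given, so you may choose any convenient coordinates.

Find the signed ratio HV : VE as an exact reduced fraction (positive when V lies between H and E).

HV:VE = 1/4

Work in coordinates with Q = (0, 0), H = (1, 0), K = (0, 1), W = (3, 5).
1. B lies on line HQ with HB:BQ = 1:4 ⇒ B = (4/5, 0)
2. E is the centroid of triangle KWQ ⇒ E = (1, 2)
3. V is where the line through B parallel to EQ meets line HE ⇒ V = (1, 2/5)
V = H + t·(E−H) with t = 1/5, so HV:VE = t:(1−t) = 1/5:4/5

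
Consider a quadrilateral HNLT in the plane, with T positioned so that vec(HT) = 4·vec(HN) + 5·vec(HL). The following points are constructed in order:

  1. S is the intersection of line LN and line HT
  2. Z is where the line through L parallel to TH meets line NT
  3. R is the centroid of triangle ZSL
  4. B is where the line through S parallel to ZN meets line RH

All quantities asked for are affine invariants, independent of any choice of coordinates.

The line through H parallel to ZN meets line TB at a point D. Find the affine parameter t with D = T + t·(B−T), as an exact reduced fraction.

t = 9/8

Assign H = (0, 0), N = (1, 0), L = (0, 1), T = (4, 5) — the answer is frame-independent, so this choice is without loss of generality.
1. S is the intersection of line LN and line HT ⇒ S = (4/9, 5/9)
2. Z is where the line through L parallel to TH meets line NT ⇒ Z = (32/5, 9)
3. R is the centroid of triangle ZSL ⇒ R = (308/135, 95/27)
4. B is where the line through S parallel to ZN meets line RH ⇒ B = (308/207, 475/207)
through H parallel to ZN: direction (-27/5, -9); meets TB at D = (27/23, 45/23)
D = T + t·(B−T) with t = 9/8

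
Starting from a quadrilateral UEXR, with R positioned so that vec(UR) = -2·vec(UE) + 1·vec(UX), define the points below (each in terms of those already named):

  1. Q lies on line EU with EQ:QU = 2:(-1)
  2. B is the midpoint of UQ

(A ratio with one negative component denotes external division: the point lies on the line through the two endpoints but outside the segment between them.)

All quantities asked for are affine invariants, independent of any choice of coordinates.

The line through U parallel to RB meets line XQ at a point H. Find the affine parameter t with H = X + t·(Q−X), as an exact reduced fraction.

t = 3/5

Assign U = (0, 0), E = (1, 0), X = (0, 1), R = (-2, 1) — the answer is frame-independent, so this choice is without loss of generality.
1. Q lies on line EU with EQ:QU = 2:(-1) ⇒ Q = (-1, 0)
2. B is the midpoint of UQ ⇒ B = (-1/2, 0)
through U parallel to RB: direction (3/2, -1); meets XQ at H = (-3/5, 2/5)
H = X + t·(Q−X) with t = 3/5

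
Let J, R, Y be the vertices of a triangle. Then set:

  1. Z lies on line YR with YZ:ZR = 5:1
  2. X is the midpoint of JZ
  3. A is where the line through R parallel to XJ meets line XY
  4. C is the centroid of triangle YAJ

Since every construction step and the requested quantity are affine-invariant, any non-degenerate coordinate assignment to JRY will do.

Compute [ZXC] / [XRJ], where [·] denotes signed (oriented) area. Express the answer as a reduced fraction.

Choose coordinates J = (0, 0), R = (1, 0), Y = (0, 1).
1. Z lies on line YR with YZ:ZR = 5:1 ⇒ Z = (5/6, 1/6)
2. X is the midpoint of JZ ⇒ X = (5/12, 1/12)
3. A is where the line through R parallel to XJ meets line XY ⇒ A = (1/2, -1/10)
4. C is the centroid of triangle YAJ ⇒ C = (1/6, 3/10)
2·[ZXC] = -1/9, 2·[XRJ] = -1/12
[ZXC]:[XRJ] = -1/9:-1/12 = 4/3

[ZXC]:[XRJ] = 4/3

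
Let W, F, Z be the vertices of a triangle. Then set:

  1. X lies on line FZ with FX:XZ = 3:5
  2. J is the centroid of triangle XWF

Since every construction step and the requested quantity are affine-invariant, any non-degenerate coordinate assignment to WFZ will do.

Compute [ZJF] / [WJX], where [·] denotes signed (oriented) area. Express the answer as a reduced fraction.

[ZJF]:[WJX] = 8/3

Work in coordinates with W = (0, 0), F = (1, 0), Z = (0, 1).
1. X lies on line FZ with FX:XZ = 3:5 ⇒ X = (5/8, 3/8)
2. J is the centroid of triangle XWF ⇒ J = (13/24, 1/8)
2·[ZJF] = 1/3, 2·[WJX] = 1/8
[ZJF]:[WJX] = 1/3:1/8 = 8/3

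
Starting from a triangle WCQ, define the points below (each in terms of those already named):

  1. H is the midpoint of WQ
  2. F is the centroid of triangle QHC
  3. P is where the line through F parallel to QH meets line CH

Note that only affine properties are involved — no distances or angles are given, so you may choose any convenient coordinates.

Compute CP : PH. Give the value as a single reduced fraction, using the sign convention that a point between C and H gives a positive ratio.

CP:PH = 2

Work in coordinates with W = (0, 0), C = (1, 0), Q = (0, 1).
1. H is the midpoint of WQ ⇒ H = (0, 1/2)
2. F is the centroid of triangle QHC ⇒ F = (1/3, 1/2)
3. P is where the line through F parallel to QH meets line CH ⇒ P = (1/3, 1/3)
P = C + t·(H−C) with t = 2/3, so CP:PH = t:(1−t) = 2/3:1/3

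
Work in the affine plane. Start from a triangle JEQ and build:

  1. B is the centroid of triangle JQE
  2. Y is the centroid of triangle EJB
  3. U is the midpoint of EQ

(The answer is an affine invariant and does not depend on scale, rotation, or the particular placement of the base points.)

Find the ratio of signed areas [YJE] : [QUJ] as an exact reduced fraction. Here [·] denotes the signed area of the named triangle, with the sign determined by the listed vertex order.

Set J = (0, 0), E = (1, 0), Q = (0, 1); any affine frame gives the same invariant.
1. B is the centroid of triangle JQE ⇒ B = (1/3, 1/3)
2. Y is the centroid of triangle EJB ⇒ Y = (4/9, 1/9)
3. U is the midpoint of EQ ⇒ U = (1/2, 1/2)
2·[YJE] = 1/9, 2·[QUJ] = -1/2
[YJE]:[QUJ] = 1/9:-1/2 = -2/9

[YJE]:[QUJ] = -2/9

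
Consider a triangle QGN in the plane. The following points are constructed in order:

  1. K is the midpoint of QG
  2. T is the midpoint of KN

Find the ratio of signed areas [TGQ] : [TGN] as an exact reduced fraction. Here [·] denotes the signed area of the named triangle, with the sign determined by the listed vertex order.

Set Q = (0, 0), G = (1, 0), N = (0, 1); any affine frame gives the same invariant.
1. K is the midpoint of QG ⇒ K = (1/2, 0)
2. T is the midpoint of KN ⇒ T = (1/4, 1/2)
2·[TGQ] = -1/2, 2·[TGN] = 1/4
[TGQ]:[TGN] = -1/2:1/4 = -2

[TGQ]:[TGN] = -2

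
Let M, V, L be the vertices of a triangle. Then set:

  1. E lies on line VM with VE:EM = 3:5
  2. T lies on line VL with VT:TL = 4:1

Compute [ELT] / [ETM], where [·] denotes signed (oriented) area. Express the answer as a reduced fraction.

Set M = (0, 0), V = (1, 0), L = (0, 1); any affine frame gives the same invariant.
1. E lies on line VM with VE:EM = 3:5 ⇒ E = (5/8, 0)
2. T lies on line VL with VT:TL = 4:1 ⇒ T = (1/5, 4/5)
2·[ELT] = -3/40, 2·[ETM] = 1/2
[ELT]:[ETM] = -3/40:1/2 = -3/20

[ELT]:[ETM] = -3/20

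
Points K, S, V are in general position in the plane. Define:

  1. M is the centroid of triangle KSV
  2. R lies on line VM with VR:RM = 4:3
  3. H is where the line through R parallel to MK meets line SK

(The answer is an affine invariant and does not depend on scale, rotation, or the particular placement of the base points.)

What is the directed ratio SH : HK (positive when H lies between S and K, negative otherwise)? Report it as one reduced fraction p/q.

SH:HK = -10/3

Set K = (0, 0), S = (1, 0), V = (0, 1); any affine frame gives the same invariant.
1. M is the centroid of triangle KSV ⇒ M = (1/3, 1/3)
2. R lies on line VM with VR:RM = 4:3 ⇒ R = (4/21, 13/21)
3. H is where the line through R parallel to MK meets line SK ⇒ H = (-3/7, 0)
H = S + t·(K−S) with t = 10/7, so SH:HK = t:(1−t) = 10/7:-3/7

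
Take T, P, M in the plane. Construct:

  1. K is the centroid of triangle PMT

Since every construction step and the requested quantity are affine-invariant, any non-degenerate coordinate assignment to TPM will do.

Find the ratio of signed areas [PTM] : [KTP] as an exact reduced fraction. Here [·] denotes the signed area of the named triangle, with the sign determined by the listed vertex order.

[PTM]:[KTP] = -3

Assign T = (0, 0), P = (1, 0), M = (0, 1) — the answer is frame-independent, so this choice is without loss of generality.
1. K is the centroid of triangle PMT ⇒ K = (1/3, 1/3)
2·[PTM] = -1, 2·[KTP] = 1/3
[PTM]:[KTP] = -1:1/3 = -3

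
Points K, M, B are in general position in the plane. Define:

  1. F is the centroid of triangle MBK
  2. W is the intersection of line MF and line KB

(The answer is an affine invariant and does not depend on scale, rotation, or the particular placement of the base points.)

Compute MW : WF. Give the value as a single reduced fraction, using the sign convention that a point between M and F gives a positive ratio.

MW:WF = -3

Work in coordinates with K = (0, 0), M = (1, 0), B = (0, 1).
1. F is the centroid of triangle MBK ⇒ F = (1/3, 1/3)
2. W is the intersection of line MF and line KB ⇒ W = (0, 1/2)
W = M + t·(F−M) with t = 3/2, so MW:WF = t:(1−t) = 3/2:-1/2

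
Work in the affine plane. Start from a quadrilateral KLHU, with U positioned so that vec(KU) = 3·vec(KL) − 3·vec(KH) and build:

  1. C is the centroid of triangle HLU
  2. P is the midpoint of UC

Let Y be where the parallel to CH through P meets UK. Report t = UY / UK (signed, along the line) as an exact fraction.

t = -1/6

Set K = (0, 0), L = (1, 0), H = (0, 1), U = (3, -3); any affine frame gives the same invariant.
1. C is the centroid of triangle HLU ⇒ C = (4/3, -2/3)
2. P is the midpoint of UC ⇒ P = (13/6, -11/6)
through P parallel to CH: direction (-4/3, 5/3); meets UK at Y = (7/2, -7/2)
Y = U + t·(K−U) with t = -1/6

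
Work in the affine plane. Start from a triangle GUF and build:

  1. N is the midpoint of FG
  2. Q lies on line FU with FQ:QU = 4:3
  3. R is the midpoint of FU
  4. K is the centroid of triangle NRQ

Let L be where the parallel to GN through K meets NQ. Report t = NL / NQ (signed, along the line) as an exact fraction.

t = 5/8

Work in coordinates with G = (0, 0), U = (1, 0), F = (0, 1).
1. N is the midpoint of FG ⇒ N = (0, 1/2)
2. Q lies on line FU with FQ:QU = 4:3 ⇒ Q = (4/7, 3/7)
3. R is the midpoint of FU ⇒ R = (1/2, 1/2)
4. K is the centroid of triangle NRQ ⇒ K = (5/14, 10/21)
through K parallel to GN: direction (0, 1/2); meets NQ at L = (5/14, 51/112)
L = N + t·(Q−N) with t = 5/8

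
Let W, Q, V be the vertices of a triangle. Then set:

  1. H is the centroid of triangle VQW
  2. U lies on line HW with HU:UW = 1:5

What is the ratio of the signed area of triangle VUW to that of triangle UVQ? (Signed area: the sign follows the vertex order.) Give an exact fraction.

[VUW]:[UVQ] = 5/8

Set W = (0, 0), Q = (1, 0), V = (0, 1); any affine frame gives the same invariant.
1. H is the centroid of triangle VQW ⇒ H = (1/3, 1/3)
2. U lies on line HW with HU:UW = 1:5 ⇒ U = (5/18, 5/18)
2·[VUW] = -5/18, 2·[UVQ] = -4/9
[VUW]:[UVQ] = -5/18:-4/9 = 5/8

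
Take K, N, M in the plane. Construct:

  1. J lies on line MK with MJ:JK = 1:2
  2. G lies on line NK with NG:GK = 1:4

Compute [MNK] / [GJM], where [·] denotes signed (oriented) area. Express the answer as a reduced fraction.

Work in coordinates with K = (0, 0), N = (1, 0), M = (0, 1).
1. J lies on line MK with MJ:JK = 1:2 ⇒ J = (0, 2/3)
2. G lies on line NK with NG:GK = 1:4 ⇒ G = (4/5, 0)
2·[MNK] = -1, 2·[GJM] = -4/15
[MNK]:[GJM] = -1:-4/15 = 15/4

[MNK]:[GJM] = 15/4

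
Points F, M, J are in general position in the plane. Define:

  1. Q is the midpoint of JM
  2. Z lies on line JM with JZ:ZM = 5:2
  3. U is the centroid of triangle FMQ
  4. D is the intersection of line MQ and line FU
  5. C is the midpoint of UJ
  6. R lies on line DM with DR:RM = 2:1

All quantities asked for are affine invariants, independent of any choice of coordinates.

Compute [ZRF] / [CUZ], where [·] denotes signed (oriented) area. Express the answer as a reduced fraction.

Assign F = (0, 0), M = (1, 0), J = (0, 1) — the answer is frame-independent, so this choice is without loss of generality.
1. Q is the midpoint of JM ⇒ Q = (1/2, 1/2)
2. Z lies on line JM with JZ:ZM = 5:2 ⇒ Z = (5/7, 2/7)
3. U is the centroid of triangle FMQ ⇒ U = (1/2, 1/6)
4. D is the intersection of line MQ and line FU ⇒ D = (3/4, 1/4)
5. C is the midpoint of UJ ⇒ C = (1/4, 7/12)
6. R lies on line DM with DR:RM = 2:1 ⇒ R = (11/12, 1/12)
2·[ZRF] = -17/84, 2·[CUZ] = 5/42
[ZRF]:[CUZ] = -17/84:5/42 = -17/10

[ZRF]:[CUZ] = -17/10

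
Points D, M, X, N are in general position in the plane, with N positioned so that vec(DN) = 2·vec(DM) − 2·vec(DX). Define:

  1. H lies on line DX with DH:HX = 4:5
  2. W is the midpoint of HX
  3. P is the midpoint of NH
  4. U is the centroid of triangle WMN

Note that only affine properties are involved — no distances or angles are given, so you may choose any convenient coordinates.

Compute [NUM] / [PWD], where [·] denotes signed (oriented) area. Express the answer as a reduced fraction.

[NUM]:[PWD] = -23/39

Work in coordinates with D = (0, 0), M = (1, 0), X = (0, 1), N = (2, -2).
1. H lies on line DX with DH:HX = 4:5 ⇒ H = (0, 4/9)
2. W is the midpoint of HX ⇒ W = (0, 13/18)
3. P is the midpoint of NH ⇒ P = (1, -7/9)
4. U is the centroid of triangle WMN ⇒ U = (1, -23/54)
2·[NUM] = -23/54, 2·[PWD] = 13/18
[NUM]:[PWD] = -23/54:13/18 = -23/39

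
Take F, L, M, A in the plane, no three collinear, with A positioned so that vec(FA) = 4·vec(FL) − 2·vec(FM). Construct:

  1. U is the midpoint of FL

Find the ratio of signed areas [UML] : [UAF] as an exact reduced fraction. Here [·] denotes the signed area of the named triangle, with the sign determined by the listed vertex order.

[UML]:[UAF] = 1/2

Work in coordinates with F = (0, 0), L = (1, 0), M = (0, 1), A = (4, -2).
1. U is the midpoint of FL ⇒ U = (1/2, 0)
2·[UML] = -1/2, 2·[UAF] = -1
[UML]:[UAF] = -1/2:-1 = 1/2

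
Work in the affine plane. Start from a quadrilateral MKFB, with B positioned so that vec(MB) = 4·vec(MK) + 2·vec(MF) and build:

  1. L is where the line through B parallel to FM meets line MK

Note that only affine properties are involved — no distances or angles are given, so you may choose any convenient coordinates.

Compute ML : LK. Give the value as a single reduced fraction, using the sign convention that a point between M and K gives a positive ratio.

Set M = (0, 0), K = (1, 0), F = (0, 1), B = (4, 2); any affine frame gives the same invariant.
1. L is where the line through B parallel to FM meets line MK ⇒ L = (4, 0)
L = M + t·(K−M) with t = 4, so ML:LK = t:(1−t) = 4:-3

ML:LK = -4/3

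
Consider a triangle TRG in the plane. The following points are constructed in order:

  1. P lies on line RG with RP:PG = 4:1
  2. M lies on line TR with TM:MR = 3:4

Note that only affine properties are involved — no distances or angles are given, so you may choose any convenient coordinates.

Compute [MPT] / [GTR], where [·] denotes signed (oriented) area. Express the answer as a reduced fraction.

Work in coordinates with T = (0, 0), R = (1, 0), G = (0, 1).
1. P lies on line RG with RP:PG = 4:1 ⇒ P = (1/5, 4/5)
2. M lies on line TR with TM:MR = 3:4 ⇒ M = (3/7, 0)
2·[MPT] = 12/35, 2·[GTR] = 1
[MPT]:[GTR] = 12/35:1 = 12/35

[MPT]:[GTR] = 12/35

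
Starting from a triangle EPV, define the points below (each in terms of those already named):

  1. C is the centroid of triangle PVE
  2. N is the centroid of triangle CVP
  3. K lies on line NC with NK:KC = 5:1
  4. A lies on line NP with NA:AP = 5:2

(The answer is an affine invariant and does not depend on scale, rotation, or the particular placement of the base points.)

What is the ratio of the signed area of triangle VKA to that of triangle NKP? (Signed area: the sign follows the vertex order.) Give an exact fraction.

[VKA]:[NKP] = 18/7

Choose coordinates E = (0, 0), P = (1, 0), V = (0, 1).
1. C is the centroid of triangle PVE ⇒ C = (1/3, 1/3)
2. N is the centroid of triangle CVP ⇒ N = (4/9, 4/9)
3. K lies on line NC with NK:KC = 5:1 ⇒ K = (19/54, 19/54)
4. A lies on line NP with NA:AP = 5:2 ⇒ A = (53/63, 8/63)
2·[VKA] = 5/21, 2·[NKP] = 5/54
[VKA]:[NKP] = 5/21:5/54 = 18/7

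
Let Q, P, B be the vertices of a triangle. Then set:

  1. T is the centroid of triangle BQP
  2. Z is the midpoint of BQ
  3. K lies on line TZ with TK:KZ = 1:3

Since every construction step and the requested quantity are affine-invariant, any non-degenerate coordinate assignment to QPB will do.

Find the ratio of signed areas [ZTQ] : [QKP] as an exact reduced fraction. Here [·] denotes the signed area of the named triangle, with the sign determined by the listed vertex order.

Set Q = (0, 0), P = (1, 0), B = (0, 1); any affine frame gives the same invariant.
1. T is the centroid of triangle BQP ⇒ T = (1/3, 1/3)
2. Z is the midpoint of BQ ⇒ Z = (0, 1/2)
3. K lies on line TZ with TK:KZ = 1:3 ⇒ K = (1/4, 3/8)
2·[ZTQ] = -1/6, 2·[QKP] = -3/8
[ZTQ]:[QKP] = -1/6:-3/8 = 4/9

[ZTQ]:[QKP] = 4/9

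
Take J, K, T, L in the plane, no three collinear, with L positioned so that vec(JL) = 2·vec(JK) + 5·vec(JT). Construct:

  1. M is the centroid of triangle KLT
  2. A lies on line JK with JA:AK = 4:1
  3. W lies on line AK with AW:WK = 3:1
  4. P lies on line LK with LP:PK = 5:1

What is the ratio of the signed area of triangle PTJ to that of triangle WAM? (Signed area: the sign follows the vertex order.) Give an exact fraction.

Choose coordinates J = (0, 0), K = (1, 0), T = (0, 1), L = (2, 5).
1. M is the centroid of triangle KLT ⇒ M = (1, 2)
2. A lies on line JK with JA:AK = 4:1 ⇒ A = (4/5, 0)
3. W lies on line AK with AW:WK = 3:1 ⇒ W = (19/20, 0)
4. P lies on line LK with LP:PK = 5:1 ⇒ P = (7/6, 5/6)
2·[PTJ] = 7/6, 2·[WAM] = -3/10
[PTJ]:[WAM] = 7/6:-3/10 = -35/9

[PTJ]:[WAM] = -35/9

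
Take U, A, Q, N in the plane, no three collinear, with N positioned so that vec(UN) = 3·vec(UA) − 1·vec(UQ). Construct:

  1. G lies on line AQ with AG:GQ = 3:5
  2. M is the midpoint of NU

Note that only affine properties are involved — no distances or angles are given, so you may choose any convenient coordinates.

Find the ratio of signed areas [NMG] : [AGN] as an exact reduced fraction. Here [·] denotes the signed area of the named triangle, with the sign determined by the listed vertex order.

[NMG]:[AGN] = 7/3

Assign U = (0, 0), A = (1, 0), Q = (0, 1), N = (3, -1) — the answer is frame-independent, so this choice is without loss of generality.
1. G lies on line AQ with AG:GQ = 3:5 ⇒ G = (5/8, 3/8)
2. M is the midpoint of NU ⇒ M = (3/2, -1/2)
2·[NMG] = -7/8, 2·[AGN] = -3/8
[NMG]:[AGN] = -7/8:-3/8 = 7/3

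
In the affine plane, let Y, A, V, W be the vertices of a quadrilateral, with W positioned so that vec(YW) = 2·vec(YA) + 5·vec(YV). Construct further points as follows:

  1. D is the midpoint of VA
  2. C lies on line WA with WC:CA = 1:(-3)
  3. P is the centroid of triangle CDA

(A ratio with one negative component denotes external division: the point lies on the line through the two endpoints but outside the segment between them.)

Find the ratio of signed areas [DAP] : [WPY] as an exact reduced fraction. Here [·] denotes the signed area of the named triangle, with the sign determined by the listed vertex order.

Set Y = (0, 0), A = (1, 0), V = (0, 1), W = (2, 5); any affine frame gives the same invariant.
1. D is the midpoint of VA ⇒ D = (1/2, 1/2)
2. C lies on line WA with WC:CA = 1:(-3) ⇒ C = (5/2, 15/2)
3. P is the centroid of triangle CDA ⇒ P = (4/3, 8/3)
2·[DAP] = 3/2, 2·[WPY] = -4/3
[DAP]:[WPY] = 3/2:-4/3 = -9/8

[DAP]:[WPY] = -9/8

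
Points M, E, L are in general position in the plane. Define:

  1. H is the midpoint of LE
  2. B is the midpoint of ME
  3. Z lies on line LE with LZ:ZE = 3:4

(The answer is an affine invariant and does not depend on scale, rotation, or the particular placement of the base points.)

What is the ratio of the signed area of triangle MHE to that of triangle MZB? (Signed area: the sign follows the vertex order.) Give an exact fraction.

Choose coordinates M = (0, 0), E = (1, 0), L = (0, 1).
1. H is the midpoint of LE ⇒ H = (1/2, 1/2)
2. B is the midpoint of ME ⇒ B = (1/2, 0)
3. Z lies on line LE with LZ:ZE = 3:4 ⇒ Z = (3/7, 4/7)
2·[MHE] = -1/2, 2·[MZB] = -2/7
[MHE]:[MZB] = -1/2:-2/7 = 7/4

[MHE]:[MZB] = 7/4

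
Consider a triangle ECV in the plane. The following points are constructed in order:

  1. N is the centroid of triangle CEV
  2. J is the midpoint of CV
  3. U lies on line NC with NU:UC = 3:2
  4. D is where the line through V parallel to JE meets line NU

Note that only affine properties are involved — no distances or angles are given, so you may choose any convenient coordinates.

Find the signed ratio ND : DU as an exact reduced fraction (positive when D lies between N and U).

ND:DU = -5/8

Work in coordinates with E = (0, 0), C = (1, 0), V = (0, 1).
1. N is the centroid of triangle CEV ⇒ N = (1/3, 1/3)
2. J is the midpoint of CV ⇒ J = (1/2, 1/2)
3. U lies on line NC with NU:UC = 3:2 ⇒ U = (11/15, 2/15)
4. D is where the line through V parallel to JE meets line NU ⇒ D = (-1/3, 2/3)
D = N + t·(U−N) with t = -5/3, so ND:DU = t:(1−t) = -5/3:8/3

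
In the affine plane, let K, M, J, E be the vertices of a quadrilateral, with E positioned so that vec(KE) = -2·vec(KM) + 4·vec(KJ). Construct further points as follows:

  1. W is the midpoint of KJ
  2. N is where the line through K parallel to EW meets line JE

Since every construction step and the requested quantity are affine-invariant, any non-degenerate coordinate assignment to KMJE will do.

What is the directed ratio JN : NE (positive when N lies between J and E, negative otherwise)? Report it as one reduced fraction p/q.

Choose coordinates K = (0, 0), M = (1, 0), J = (0, 1), E = (-2, 4).
1. W is the midpoint of KJ ⇒ W = (0, 1/2)
2. N is where the line through K parallel to EW meets line JE ⇒ N = (-4, 7)
N = J + t·(E−J) with t = 2, so JN:NE = t:(1−t) = 2:-1

JN:NE = -2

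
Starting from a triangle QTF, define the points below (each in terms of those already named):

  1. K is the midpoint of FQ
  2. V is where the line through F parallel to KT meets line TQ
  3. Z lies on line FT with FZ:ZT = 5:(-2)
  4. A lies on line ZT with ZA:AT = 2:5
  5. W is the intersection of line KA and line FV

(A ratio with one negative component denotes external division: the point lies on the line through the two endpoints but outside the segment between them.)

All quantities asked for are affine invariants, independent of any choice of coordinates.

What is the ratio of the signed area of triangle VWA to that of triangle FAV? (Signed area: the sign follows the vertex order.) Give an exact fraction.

[VWA]:[FAV] = 51/20

Choose coordinates Q = (0, 0), T = (1, 0), F = (0, 1).
1. K is the midpoint of FQ ⇒ K = (0, 1/2)
2. V is where the line through F parallel to KT meets line TQ ⇒ V = (2, 0)
3. Z lies on line FT with FZ:ZT = 5:(-2) ⇒ Z = (5/3, -2/3)
4. A lies on line ZT with ZA:AT = 2:5 ⇒ A = (31/21, -10/21)
5. W is the intersection of line KA and line FV ⇒ W = (-31/10, 51/20)
2·[VWA] = 527/140, 2·[FAV] = 31/21
[VWA]:[FAV] = 527/140:31/21 = 51/20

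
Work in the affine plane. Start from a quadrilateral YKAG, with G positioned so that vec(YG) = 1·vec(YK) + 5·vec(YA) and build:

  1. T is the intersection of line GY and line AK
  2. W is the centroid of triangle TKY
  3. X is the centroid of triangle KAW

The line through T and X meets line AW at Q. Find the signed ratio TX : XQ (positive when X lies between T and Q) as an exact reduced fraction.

TX:XQ = -1/2

Assign Y = (0, 0), K = (1, 0), A = (0, 1), G = (1, 5) — the answer is frame-independent, so this choice is without loss of generality.
1. T is the intersection of line GY and line AK ⇒ T = (1/6, 5/6)
2. W is the centroid of triangle TKY ⇒ W = (7/18, 5/18)
3. X is the centroid of triangle KAW ⇒ X = (25/54, 23/54)
line TX meets AW at Q = (-7/54, 67/54)
X = T + t·(Q−T) with t = -1, so TX:XQ = -1:2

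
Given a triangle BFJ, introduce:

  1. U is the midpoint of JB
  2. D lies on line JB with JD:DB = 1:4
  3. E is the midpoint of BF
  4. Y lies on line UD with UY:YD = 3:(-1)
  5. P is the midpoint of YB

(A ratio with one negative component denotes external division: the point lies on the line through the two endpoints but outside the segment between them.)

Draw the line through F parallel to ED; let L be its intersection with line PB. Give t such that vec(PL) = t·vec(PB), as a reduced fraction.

t = -45/19

Assign B = (0, 0), F = (1, 0), J = (0, 1) — the answer is frame-independent, so this choice is without loss of generality.
1. U is the midpoint of JB ⇒ U = (0, 1/2)
2. D lies on line JB with JD:DB = 1:4 ⇒ D = (0, 4/5)
3. E is the midpoint of BF ⇒ E = (1/2, 0)
4. Y lies on line UD with UY:YD = 3:(-1) ⇒ Y = (0, 19/20)
5. P is the midpoint of YB ⇒ P = (0, 19/40)
through F parallel to ED: direction (-1/2, 4/5); meets PB at L = (0, 8/5)
L = P + t·(B−P) with t = -45/19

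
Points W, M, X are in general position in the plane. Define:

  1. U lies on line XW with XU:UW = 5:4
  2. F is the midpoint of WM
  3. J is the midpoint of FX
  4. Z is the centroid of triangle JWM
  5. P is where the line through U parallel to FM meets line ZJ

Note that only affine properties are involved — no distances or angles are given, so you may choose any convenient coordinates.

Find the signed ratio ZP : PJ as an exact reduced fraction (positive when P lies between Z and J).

ZP:PJ = 5

Set W = (0, 0), M = (1, 0), X = (0, 1); any affine frame gives the same invariant.
1. U lies on line XW with XU:UW = 5:4 ⇒ U = (0, 4/9)
2. F is the midpoint of WM ⇒ F = (1/2, 0)
3. J is the midpoint of FX ⇒ J = (1/4, 1/2)
4. Z is the centroid of triangle JWM ⇒ Z = (5/12, 1/6)
5. P is where the line through U parallel to FM meets line ZJ ⇒ P = (5/18, 4/9)
P = Z + t·(J−Z) with t = 5/6, so ZP:PJ = t:(1−t) = 5/6:1/6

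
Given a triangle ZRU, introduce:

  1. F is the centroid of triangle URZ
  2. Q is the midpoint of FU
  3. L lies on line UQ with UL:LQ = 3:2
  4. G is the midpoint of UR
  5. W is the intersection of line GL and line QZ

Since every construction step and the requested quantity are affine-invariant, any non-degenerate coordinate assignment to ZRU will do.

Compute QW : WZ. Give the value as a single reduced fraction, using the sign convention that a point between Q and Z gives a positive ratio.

QW:WZ = -2/21

Assign Z = (0, 0), R = (1, 0), U = (0, 1) — the answer is frame-independent, so this choice is without loss of generality.
1. F is the centroid of triangle URZ ⇒ F = (1/3, 1/3)
2. Q is the midpoint of FU ⇒ Q = (1/6, 2/3)
3. L lies on line UQ with UL:LQ = 3:2 ⇒ L = (1/10, 4/5)
4. G is the midpoint of UR ⇒ G = (1/2, 1/2)
5. W is the intersection of line GL and line QZ ⇒ W = (7/38, 14/19)
W = Q + t·(Z−Q) with t = -2/19, so QW:WZ = t:(1−t) = -2/19:21/19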